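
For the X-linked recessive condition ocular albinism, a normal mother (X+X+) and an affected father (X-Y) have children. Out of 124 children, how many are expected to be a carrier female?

Cross: X+X+ × X-Y
Offspring: 2 X+X-, 2 X+Y
Probability of a carrier female: 2/4 = 1/2
Expected count = 1/2 × 124 = 62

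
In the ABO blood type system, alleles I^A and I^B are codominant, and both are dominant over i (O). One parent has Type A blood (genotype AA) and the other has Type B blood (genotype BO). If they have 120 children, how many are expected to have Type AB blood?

Cross: AA × BO
Possible offspring genotypes: 2 AB, 2 AO
Blood type counts: 2 Type AB, 2 Type A
Probability of Type AB: 2/4 = 1/2
Expected count = 1/2 × 120 = 60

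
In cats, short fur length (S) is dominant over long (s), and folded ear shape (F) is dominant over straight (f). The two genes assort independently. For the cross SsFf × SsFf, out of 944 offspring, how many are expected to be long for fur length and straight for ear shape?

Dihybrid cross SsFf × SsFf — consider each gene separately:
fur length: Ss × Ss → 1 SS, 2 Ss, 1 ss → 3 S_ : 1 ss (out of 4)
ear shape: Ff × Ff → 1 FF, 2 Ff, 1 ff → 3 F_ : 1 ff (out of 4)
Looking for: long (ss) and straight (ff)
P(long) = 1/4, P(straight) = 1/4
P(both) = 1/4 × 1/4 = 1/16
Expected count = 1/16 × 944 = 59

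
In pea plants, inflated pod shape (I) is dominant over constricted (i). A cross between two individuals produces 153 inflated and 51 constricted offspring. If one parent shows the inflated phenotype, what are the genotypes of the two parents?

Observed offspring: 153 inflated, 51 constricted
The observed ratio simplifies to 3:1. Constricted (ii) offspring appear, so each parent must contribute one i allele. The parent stated to show inflated carries I, so it is Ii. The other parent is then either Ii or ii: Ii × ii would give a 1:1 split, whereas Ii × Ii gives 3:1 — matching the data. So both parents are heterozygous (Ii × Ii).
Parent genotypes: Ii × Ii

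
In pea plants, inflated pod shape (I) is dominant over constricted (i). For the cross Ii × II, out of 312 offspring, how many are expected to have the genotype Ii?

Punnett square for Ii × II:
Offspring genotypes: 2 II, 2 Ii
Total offspring: 4
Count with target: 2
Probability: 2/4 = 1/2
Expected count = 1/2 × 312 = 156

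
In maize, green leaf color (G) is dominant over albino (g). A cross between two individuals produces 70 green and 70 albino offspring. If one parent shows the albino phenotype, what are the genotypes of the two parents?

Observed offspring: 70 green, 70 albino
The observed ratio simplifies to 1:1. One parent shows albino, so its genotype must be gg. A 1:1 offspring split requires the other parent to be heterozygous (Gg).
Parent genotypes: gg × Gg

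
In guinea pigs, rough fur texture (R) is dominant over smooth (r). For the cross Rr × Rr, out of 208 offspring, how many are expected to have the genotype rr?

Punnett square for Rr × Rr:
Offspring genotypes: 1 RR, 2 Rr, 1 rr
Total offspring: 4
Count with target: 1
Probability: 1/4
Expected count = 1/4 × 208 = 52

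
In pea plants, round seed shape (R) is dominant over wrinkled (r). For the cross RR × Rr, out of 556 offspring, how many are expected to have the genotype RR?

Punnett square for RR × Rr:
Offspring genotypes: 2 RR, 2 Rr
Total offspring: 4
Count with target: 2
Probability: 2/4 = 1/2
Expected count = 1/2 × 556 = 278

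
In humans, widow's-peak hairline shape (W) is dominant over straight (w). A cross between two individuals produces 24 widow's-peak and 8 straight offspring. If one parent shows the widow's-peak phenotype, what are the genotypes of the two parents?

Observed offspring: 24 widow's-peak, 8 straight
The observed ratio simplifies to 3:1. Straight (ww) offspring appear, so each parent must contribute one w allele. The parent stated to show widow's-peak carries W, so it is Ww. The other parent is then either Ww or ww: Ww × ww would give a 1:1 split, whereas Ww × Ww gives 3:1 — matching the data. So both parents are heterozygous (Ww × Ww).
Parent genotypes: Ww × Ww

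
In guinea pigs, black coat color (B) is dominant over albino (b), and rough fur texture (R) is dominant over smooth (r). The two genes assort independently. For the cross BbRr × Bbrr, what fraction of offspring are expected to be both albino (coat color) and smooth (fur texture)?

Dihybrid cross BbRr × Bbrr — consider each gene separately:
coat color: Bb × Bb → 1 BB, 2 Bb, 1 bb → 3 B_ : 1 bb (out of 4)
fur texture: Rr × rr → 2 Rr, 2 rr → 2 R_ : 2 rr (out of 4)
Looking for: albino (bb) and smooth (rr)
P(albino) = 1/4, P(smooth) = 2/4
P(both) = 1/4 × 2/4 = 2/16 = 1/8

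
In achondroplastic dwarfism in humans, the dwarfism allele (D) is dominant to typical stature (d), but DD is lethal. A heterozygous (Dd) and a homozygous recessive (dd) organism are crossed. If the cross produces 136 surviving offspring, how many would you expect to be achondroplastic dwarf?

Cross: Dd × dd
Punnett square offspring (before lethality): 2 Dd, 2 dd
No DD offspring are produced in this cross.
achondroplastic dwarf: 2 out of 4 → fraction 1/2
Expected count = 1/2 × 136 = 68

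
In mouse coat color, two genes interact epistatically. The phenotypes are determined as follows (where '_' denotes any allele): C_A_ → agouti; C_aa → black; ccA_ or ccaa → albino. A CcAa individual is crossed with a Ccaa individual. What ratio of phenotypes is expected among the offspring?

Cross: CcAa × Ccaa — consider each gene separately:
C gene: Cc × Cc → 1 CC, 2 Cc, 1 cc → 3 C_ : 1 cc (out of 4)
A gene: Aa × aa → 2 Aa, 2 aa → 2 A_ : 2 aa (out of 4)
Genotype classes (out of 4 × 4 = 16): C_A_ = 3×2 = 6; C_aa = 3×2 = 6; ccA_ = 1×2 = 2; ccaa = 1×2 = 2
Apply the phenotype rules: C_A_ (6) → agouti; C_aa (6) → black; ccA_ (2) + ccaa (2) → albino
Phenotype counts (out of 16): 6 agouti, 6 black, 4 albino
Ratio: 3 agouti : 3 black : 2 albino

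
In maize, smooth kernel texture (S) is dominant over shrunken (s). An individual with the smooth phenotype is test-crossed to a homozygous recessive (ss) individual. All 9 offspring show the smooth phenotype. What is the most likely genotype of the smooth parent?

Test cross: ? × ss
All offspring are smooth.
If the unknown parent were heterozygous (Ss), about half of 9 offspring would be shrunken; none are. The unknown parent is most likely homozygous dominant (SS).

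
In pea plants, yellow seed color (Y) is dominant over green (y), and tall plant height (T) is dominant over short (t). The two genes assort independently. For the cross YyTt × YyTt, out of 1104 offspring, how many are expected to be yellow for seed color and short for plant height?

Dihybrid cross YyTt × YyTt — consider each gene separately:
seed color: Yy × Yy → 1 YY, 2 Yy, 1 yy → 3 Y_ : 1 yy (out of 4)
plant height: Tt × Tt → 1 TT, 2 Tt, 1 tt → 3 T_ : 1 tt (out of 4)
Looking for: yellow (Y_) and short (tt)
P(yellow) = 3/4, P(short) = 1/4
P(both) = 3/4 × 1/4 = 3/16
Expected count = 3/16 × 1104 = 207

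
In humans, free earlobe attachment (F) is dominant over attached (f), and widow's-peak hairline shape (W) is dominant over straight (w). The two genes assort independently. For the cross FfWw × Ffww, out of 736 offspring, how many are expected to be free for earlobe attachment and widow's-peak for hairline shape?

Dihybrid cross FfWw × Ffww — consider each gene separately:
earlobe attachment: Ff × Ff → 1 FF, 2 Ff, 1 ff → 3 F_ : 1 ff (out of 4)
hairline shape: Ww × ww → 2 Ww, 2 ww → 2 W_ : 2 ww (out of 4)
Looking for: free (F_) and widow's-peak (W_)
P(free) = 3/4, P(widow's-peak) = 2/4
P(both) = 3/4 × 2/4 = 6/16 = 3/8
Expected count = 3/8 × 736 = 276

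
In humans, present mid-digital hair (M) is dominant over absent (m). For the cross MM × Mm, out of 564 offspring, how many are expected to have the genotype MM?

Punnett square for MM × Mm:
Offspring genotypes: 2 MM, 2 Mm
Total offspring: 4
Count with target: 2
Probability: 2/4 = 1/2
Expected count = 1/2 × 564 = 282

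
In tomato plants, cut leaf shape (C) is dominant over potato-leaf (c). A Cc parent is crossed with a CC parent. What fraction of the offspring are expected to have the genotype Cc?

Punnett square for Cc × CC:
Offspring genotypes: 2 CC, 2 Cc
Total offspring: 4
Count with target: 2
Probability: 2/4 = 1/2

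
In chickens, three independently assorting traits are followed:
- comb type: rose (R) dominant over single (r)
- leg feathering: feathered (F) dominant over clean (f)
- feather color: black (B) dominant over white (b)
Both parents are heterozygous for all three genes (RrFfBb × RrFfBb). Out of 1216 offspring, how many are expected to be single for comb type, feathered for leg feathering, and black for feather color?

Trihybrid cross: RrFfBb × RrFfBb
Each trait segregates independently with a 3:1 phenotypic ratio, so each gene contributes 3/4 (dominant) or 1/4 (recessive).
Target: single (comb type), feathered (leg feathering), black (feather color)
Probability = product of independent per-trait probabilities
= 1/4 × 3/4 × 3/4 = 9/64
Expected count = 9/64 × 1216 = 171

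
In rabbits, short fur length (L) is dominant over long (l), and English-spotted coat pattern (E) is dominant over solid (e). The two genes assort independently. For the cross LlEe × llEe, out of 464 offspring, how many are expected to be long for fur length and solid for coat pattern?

Dihybrid cross LlEe × llEe — consider each gene separately:
fur length: Ll × ll → 2 Ll, 2 ll → 2 L_ : 2 ll (out of 4)
coat pattern: Ee × Ee → 1 EE, 2 Ee, 1 ee → 3 E_ : 1 ee (out of 4)
Looking for: long (ll) and solid (ee)
P(long) = 2/4, P(solid) = 1/4
P(both) = 2/4 × 1/4 = 2/16 = 1/8
Expected count = 1/8 × 464 = 58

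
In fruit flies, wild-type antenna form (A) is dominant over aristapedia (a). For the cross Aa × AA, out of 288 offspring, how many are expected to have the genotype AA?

Punnett square for Aa × AA:
Offspring genotypes: 2 AA, 2 Aa
Total offspring: 4
Count with target: 2
Probability: 2/4 = 1/2
Expected count = 1/2 × 288 = 144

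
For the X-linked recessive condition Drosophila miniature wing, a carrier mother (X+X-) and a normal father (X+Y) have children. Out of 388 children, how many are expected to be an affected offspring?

Cross: X+X- × X+Y
Offspring: 1 X+X+, 1 X+Y, 1 X+X-, 1 X-Y
Probability of an affected offspring: 1/4
Expected count = 1/4 × 388 = 97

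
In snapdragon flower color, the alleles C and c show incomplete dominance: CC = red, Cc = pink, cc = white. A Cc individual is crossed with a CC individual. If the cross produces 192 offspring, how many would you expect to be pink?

Punnett square for Cc × CC:
Offspring genotypes: 2 CC, 2 Cc
Phenotype counts: 2 red, 2 pink
pink: 2 out of 4 → fraction 1/2
Expected count = 1/2 × 192 = 96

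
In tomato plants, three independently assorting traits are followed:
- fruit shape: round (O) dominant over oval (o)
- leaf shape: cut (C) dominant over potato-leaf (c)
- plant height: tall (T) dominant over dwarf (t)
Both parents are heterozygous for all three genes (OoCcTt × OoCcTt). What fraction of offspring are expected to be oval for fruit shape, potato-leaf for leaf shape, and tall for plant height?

Trihybrid cross: OoCcTt × OoCcTt
Each trait segregates independently with a 3:1 phenotypic ratio, so each gene contributes 3/4 (dominant) or 1/4 (recessive).
Target: oval (fruit shape), potato-leaf (leaf shape), tall (plant height)
Probability = product of independent per-trait probabilities
= 1/4 × 1/4 × 3/4 = 3/64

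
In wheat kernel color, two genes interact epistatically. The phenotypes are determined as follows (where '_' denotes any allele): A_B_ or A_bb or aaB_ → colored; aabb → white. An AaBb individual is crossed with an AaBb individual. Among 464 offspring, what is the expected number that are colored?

Cross: AaBb × AaBb — consider each gene separately:
A gene: Aa × Aa → 1 AA, 2 Aa, 1 aa → 3 A_ : 1 aa (out of 4)
B gene: Bb × Bb → 1 BB, 2 Bb, 1 bb → 3 B_ : 1 bb (out of 4)
Genotype classes (out of 4 × 4 = 16): A_B_ = 3×3 = 9; A_bb = 3×1 = 3; aaB_ = 1×3 = 3; aabb = 1×1 = 1
Apply the phenotype rules: A_B_ (9) + A_bb (3) + aaB_ (3) → colored; aabb (1) → white
Phenotype counts (out of 16): 15 colored, 1 white
colored: 15 out of 16 → fraction 15/16
Expected count = 15/16 × 464 = 435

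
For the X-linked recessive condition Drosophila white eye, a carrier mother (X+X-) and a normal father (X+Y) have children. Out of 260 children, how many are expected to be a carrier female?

Cross: X+X- × X+Y
Offspring: 1 X+X+, 1 X+Y, 1 X+X-, 1 X-Y
Probability of a carrier female: 1/4
Expected count = 1/4 × 260 = 65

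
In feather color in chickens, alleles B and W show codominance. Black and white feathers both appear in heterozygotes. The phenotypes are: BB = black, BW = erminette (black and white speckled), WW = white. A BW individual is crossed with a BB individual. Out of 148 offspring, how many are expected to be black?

Punnett square for BW × BB:
Offspring genotypes: 2 BB, 2 BW
Phenotype counts: 2 black, 2 erminette (black and white speckled)
black: 2 out of 4 → fraction 1/2
Expected count = 1/2 × 148 = 74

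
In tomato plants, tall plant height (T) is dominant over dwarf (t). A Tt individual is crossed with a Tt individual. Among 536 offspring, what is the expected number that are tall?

Punnett square for Tt × Tt:
Offspring genotypes: 1 TT, 2 Tt, 1 tt
tall: 3, dwarf: 1
tall: 3 out of 4 → fraction 3/4
Expected count = 3/4 × 536 = 402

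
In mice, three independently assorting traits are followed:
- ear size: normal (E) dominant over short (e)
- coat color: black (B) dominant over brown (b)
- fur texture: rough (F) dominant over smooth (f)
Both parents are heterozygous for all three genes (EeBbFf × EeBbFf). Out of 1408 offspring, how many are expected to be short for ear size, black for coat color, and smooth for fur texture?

Trihybrid cross: EeBbFf × EeBbFf
Each trait segregates independently with a 3:1 phenotypic ratio, so each gene contributes 3/4 (dominant) or 1/4 (recessive).
Target: short (ear size), black (coat color), smooth (fur texture)
Probability = product of independent per-trait probabilities
= 1/4 × 3/4 × 1/4 = 3/64
Expected count = 3/64 × 1408 = 66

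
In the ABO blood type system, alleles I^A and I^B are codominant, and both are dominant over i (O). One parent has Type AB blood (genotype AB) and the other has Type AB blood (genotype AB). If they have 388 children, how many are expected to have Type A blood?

Cross: AB × AB
Possible offspring genotypes: 1 AA, 2 AB, 1 BB
Blood type counts: 1 Type A, 2 Type AB, 1 Type B
Probability of Type A: 1/4
Expected count = 1/4 × 388 = 97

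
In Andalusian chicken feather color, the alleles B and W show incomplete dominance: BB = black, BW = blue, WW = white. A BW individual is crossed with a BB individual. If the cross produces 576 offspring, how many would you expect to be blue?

Punnett square for BW × BB:
Offspring genotypes: 2 BB, 2 BW
Phenotype counts: 2 black, 2 blue
blue: 2 out of 4 → fraction 1/2
Expected count = 1/2 × 576 = 288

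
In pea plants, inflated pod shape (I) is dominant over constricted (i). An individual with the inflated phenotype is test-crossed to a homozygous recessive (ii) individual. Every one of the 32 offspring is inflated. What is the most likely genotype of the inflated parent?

Test cross: ? × ii
All offspring are inflated.
If the unknown parent were heterozygous (Ii), about half of 32 offspring would be constricted; none are. The unknown parent is most likely homozygous dominant (II).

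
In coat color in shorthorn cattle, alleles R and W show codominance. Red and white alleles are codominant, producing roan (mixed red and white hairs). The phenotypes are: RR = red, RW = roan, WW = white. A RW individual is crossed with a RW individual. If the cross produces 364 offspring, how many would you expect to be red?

Punnett square for RW × RW:
Offspring genotypes: 1 RR, 2 RW, 1 WW
Phenotype counts: 1 red, 2 roan, 1 white
red: 1 out of 4 → fraction 1/4
Expected count = 1/4 × 364 = 91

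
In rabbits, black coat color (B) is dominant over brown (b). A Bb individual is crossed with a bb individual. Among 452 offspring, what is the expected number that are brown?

Punnett square for Bb × bb:
Offspring genotypes: 2 Bb, 2 bb
black: 2, brown: 2
brown: 2 out of 4 → fraction 1/2
Expected count = 1/2 × 452 = 226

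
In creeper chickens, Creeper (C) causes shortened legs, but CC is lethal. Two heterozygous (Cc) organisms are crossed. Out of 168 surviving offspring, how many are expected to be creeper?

Cross: Cc × Cc
Punnett square offspring (before lethality): 1 CC, 2 Cc, 1 cc
The CC genotype is lethal (embryos die); surviving offspring: 2 Cc, 1 cc
creeper: 2 out of 3 → fraction 2/3
Expected count = 2/3 × 168 = 112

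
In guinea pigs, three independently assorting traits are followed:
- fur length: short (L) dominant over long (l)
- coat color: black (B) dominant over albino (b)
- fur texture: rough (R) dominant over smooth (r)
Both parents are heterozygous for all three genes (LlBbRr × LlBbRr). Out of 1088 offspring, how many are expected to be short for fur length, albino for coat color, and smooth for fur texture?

Trihybrid cross: LlBbRr × LlBbRr
Each trait segregates independently with a 3:1 phenotypic ratio, so each gene contributes 3/4 (dominant) or 1/4 (recessive).
Target: short (fur length), albino (coat color), smooth (fur texture)
Probability = product of independent per-trait probabilities
= 3/4 × 1/4 × 1/4 = 3/64
Expected count = 3/64 × 1088 = 51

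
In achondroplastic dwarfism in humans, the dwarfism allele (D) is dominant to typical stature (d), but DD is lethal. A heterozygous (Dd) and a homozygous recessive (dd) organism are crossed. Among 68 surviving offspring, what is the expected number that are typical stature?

Cross: Dd × dd
Punnett square offspring (before lethality): 2 Dd, 2 dd
No DD offspring are produced in this cross.
typical stature: 2 out of 4 → fraction 1/2
Expected count = 1/2 × 68 = 34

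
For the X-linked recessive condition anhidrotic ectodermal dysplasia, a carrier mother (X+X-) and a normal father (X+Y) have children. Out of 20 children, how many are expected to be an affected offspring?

Cross: X+X- × X+Y
Offspring: 1 X+X+, 1 X+Y, 1 X+X-, 1 X-Y
Probability of an affected offspring: 1/4
Expected count = 1/4 × 20 = 5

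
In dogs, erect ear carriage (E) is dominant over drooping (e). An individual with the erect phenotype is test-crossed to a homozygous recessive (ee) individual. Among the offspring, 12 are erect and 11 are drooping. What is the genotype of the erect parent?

Test cross: ? × ee
Offspring: 12 erect, 11 drooping — approximately 1:1.
A 1:1 ratio in a test cross indicates the unknown parent is heterozygous (Ee).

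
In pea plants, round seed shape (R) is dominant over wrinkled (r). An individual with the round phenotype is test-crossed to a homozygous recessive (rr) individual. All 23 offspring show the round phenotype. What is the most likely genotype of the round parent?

Test cross: ? × rr
All offspring are round.
If the unknown parent were heterozygous (Rr), about half of 23 offspring would be wrinkled; none are. The unknown parent is most likely homozygous dominant (RR).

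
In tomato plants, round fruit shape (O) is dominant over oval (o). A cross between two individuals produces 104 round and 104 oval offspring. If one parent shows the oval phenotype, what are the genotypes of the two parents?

Observed offspring: 104 round, 104 oval
The observed ratio simplifies to 1:1. One parent shows oval, so its genotype must be oo. A 1:1 offspring split requires the other parent to be heterozygous (Oo).
Parent genotypes: oo × Oo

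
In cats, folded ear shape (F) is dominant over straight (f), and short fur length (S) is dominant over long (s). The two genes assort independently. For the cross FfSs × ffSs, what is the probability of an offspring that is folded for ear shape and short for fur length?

Dihybrid cross FfSs × ffSs — consider each gene separately:
ear shape: Ff × ff → 2 Ff, 2 ff → 2 F_ : 2 ff (out of 4)
fur length: Ss × Ss → 1 SS, 2 Ss, 1 ss → 3 S_ : 1 ss (out of 4)
Looking for: folded (F_) and short (S_)
P(folded) = 2/4, P(short) = 3/4
P(both) = 2/4 × 3/4 = 6/16 = 3/8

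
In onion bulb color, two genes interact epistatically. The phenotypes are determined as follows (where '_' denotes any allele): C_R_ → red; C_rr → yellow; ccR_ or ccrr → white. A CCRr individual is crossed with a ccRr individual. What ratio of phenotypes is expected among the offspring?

Cross: CCRr × ccRr — consider each gene separately:
C gene: CC × cc → 4 Cc → 4 C_ (out of 4)
R gene: Rr × Rr → 1 RR, 2 Rr, 1 rr → 3 R_ : 1 rr (out of 4)
Genotype classes (out of 4 × 4 = 16): C_R_ = 4×3 = 12; C_rr = 4×1 = 4
Apply the phenotype rules: C_R_ (12) → red; C_rr (4) → yellow
Phenotype counts (out of 16): 12 red, 4 yellow
Ratio: 3 red : 1 yellow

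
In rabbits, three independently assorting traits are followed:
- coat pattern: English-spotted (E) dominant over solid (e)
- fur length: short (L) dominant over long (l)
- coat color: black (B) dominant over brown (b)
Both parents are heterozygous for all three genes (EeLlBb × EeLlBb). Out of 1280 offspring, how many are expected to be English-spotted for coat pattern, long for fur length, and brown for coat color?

Trihybrid cross: EeLlBb × EeLlBb
Each trait segregates independently with a 3:1 phenotypic ratio, so each gene contributes 3/4 (dominant) or 1/4 (recessive).
Target: English-spotted (coat pattern), long (fur length), brown (coat color)
Probability = product of independent per-trait probabilities
= 3/4 × 1/4 × 1/4 = 3/64
Expected count = 3/64 × 1280 = 60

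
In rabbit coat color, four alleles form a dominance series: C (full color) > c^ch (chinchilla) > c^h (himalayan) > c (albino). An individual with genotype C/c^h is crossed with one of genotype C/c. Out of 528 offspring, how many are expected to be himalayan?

Cross: C/c^h × C/c
Allele dominance: C > c^ch > c^h > c
Offspring genotypes: 1 C/C, 1 C/c, 1 C/c^h, 1 c^h/c
Phenotype counts: 3 full color, 1 himalayan
himalayan: 1 out of 4 → fraction 1/4
Expected count = 1/4 × 528 = 132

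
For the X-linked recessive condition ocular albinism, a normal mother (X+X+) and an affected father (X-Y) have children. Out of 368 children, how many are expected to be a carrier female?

Cross: X+X+ × X-Y
Offspring: 2 X+X-, 2 X+Y
Probability of a carrier female: 2/4 = 1/2
Expected count = 1/2 × 368 = 184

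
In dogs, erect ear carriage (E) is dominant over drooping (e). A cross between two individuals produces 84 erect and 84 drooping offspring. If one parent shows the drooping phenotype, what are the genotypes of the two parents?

Observed offspring: 84 erect, 84 drooping
The observed ratio simplifies to 1:1. One parent shows drooping, so its genotype must be ee. A 1:1 offspring split requires the other parent to be heterozygous (Ee).
Parent genotypes: ee × Ee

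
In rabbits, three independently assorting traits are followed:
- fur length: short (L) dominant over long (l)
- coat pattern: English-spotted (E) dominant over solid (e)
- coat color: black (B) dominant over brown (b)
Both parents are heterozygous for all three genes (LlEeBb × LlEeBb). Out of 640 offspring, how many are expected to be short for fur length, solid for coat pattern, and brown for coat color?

Trihybrid cross: LlEeBb × LlEeBb
Each trait segregates independently with a 3:1 phenotypic ratio, so each gene contributes 3/4 (dominant) or 1/4 (recessive).
Target: short (fur length), solid (coat pattern), brown (coat color)
Probability = product of independent per-trait probabilities
= 3/4 × 1/4 × 1/4 = 3/64
Expected count = 3/64 × 640 = 30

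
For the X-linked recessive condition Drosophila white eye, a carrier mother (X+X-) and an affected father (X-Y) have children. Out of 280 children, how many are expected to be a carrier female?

Cross: X+X- × X-Y
Offspring: 1 X+X-, 1 X+Y, 1 X-X-, 1 X-Y
Probability of a carrier female: 1/4
Expected count = 1/4 × 280 = 70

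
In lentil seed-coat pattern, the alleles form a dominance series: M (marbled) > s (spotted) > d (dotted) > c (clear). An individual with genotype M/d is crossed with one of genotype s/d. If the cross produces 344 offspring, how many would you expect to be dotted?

Cross: M/d × s/d
Allele dominance: M > s > d > c
Offspring genotypes: 1 M/s, 1 M/d, 1 s/d, 1 d/d
Phenotype counts: 2 marbled, 1 spotted, 1 dotted
dotted: 1 out of 4 → fraction 1/4
Expected count = 1/4 × 344 = 86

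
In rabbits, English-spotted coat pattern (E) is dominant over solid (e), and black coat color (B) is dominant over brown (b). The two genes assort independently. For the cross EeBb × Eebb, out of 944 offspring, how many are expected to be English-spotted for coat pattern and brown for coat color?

Dihybrid cross EeBb × Eebb — consider each gene separately:
coat pattern: Ee × Ee → 1 EE, 2 Ee, 1 ee → 3 E_ : 1 ee (out of 4)
coat color: Bb × bb → 2 Bb, 2 bb → 2 B_ : 2 bb (out of 4)
Looking for: English-spotted (E_) and brown (bb)
P(English-spotted) = 3/4, P(brown) = 2/4
P(both) = 3/4 × 2/4 = 6/16 = 3/8
Expected count = 3/8 × 944 = 354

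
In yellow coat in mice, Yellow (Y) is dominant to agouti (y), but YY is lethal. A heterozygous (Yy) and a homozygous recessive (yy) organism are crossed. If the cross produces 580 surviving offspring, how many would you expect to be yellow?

Cross: Yy × yy
Punnett square offspring (before lethality): 2 Yy, 2 yy
No YY offspring are produced in this cross.
yellow: 2 out of 4 → fraction 1/2
Expected count = 1/2 × 580 = 290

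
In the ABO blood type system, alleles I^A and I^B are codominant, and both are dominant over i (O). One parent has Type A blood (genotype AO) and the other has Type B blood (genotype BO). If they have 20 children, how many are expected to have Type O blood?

Cross: AO × BO
Possible offspring genotypes: 1 AB, 1 AO, 1 BO, 1 OO
Blood type counts: 1 Type AB, 1 Type A, 1 Type B, 1 Type O
Probability of Type O: 1/4
Expected count = 1/4 × 20 = 5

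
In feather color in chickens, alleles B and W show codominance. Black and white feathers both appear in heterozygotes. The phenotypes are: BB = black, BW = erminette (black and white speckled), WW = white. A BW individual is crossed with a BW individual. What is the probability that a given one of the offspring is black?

Punnett square for BW × BW:
Offspring genotypes: 1 BB, 2 BW, 1 WW
Phenotype counts: 1 black, 2 erminette (black and white speckled), 1 white
black: 1 out of 4
Probability: 1/4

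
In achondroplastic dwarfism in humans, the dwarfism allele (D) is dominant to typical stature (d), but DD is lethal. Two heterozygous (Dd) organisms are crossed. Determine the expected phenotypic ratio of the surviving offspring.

Cross: Dd × Dd
Punnett square offspring (before lethality): 1 DD, 2 Dd, 1 dd
The DD genotype is lethal (embryos die); surviving offspring: 2 Dd, 1 dd
Ratio: 2 achondroplastic dwarf : 1 typical stature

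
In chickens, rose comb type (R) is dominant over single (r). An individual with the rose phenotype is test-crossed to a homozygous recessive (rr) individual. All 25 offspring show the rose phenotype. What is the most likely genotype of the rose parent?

Test cross: ? × rr
All offspring are rose.
If the unknown parent were heterozygous (Rr), about half of 25 offspring would be single; none are. The unknown parent is most likely homozygous dominant (RR).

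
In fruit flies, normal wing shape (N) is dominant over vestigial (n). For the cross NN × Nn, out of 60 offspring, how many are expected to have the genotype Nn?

Punnett square for NN × Nn:
Offspring genotypes: 2 NN, 2 Nn
Total offspring: 4
Count with target: 2
Probability: 2/4 = 1/2
Expected count = 1/2 × 60 = 30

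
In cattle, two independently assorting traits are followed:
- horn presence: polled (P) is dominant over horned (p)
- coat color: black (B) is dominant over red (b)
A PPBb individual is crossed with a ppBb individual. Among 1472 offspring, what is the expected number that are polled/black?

Dihybrid cross PPBb × ppBb — consider each gene separately:
horn presence: PP × pp → 4 Pp → 4 P_ (out of 4)
coat color: Bb × Bb → 1 BB, 2 Bb, 1 bb → 3 B_ : 1 bb (out of 4)
Combine (counts out of 4 × 4 = 16): polled/black (P_B_) = 4×3 = 12; polled/red (P_bb) = 4×1 = 4
Phenotype counts (out of 16): 12 polled/black, 4 polled/red
polled/black: 12 out of 16 → fraction 3/4
Expected count = 3/4 × 1472 = 1104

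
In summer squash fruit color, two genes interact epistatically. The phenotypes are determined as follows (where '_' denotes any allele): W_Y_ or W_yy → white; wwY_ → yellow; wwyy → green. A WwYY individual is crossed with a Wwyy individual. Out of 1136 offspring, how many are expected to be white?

Cross: WwYY × Wwyy — consider each gene separately:
W gene: Ww × Ww → 1 WW, 2 Ww, 1 ww → 3 W_ : 1 ww (out of 4)
Y gene: YY × yy → 4 Yy → 4 Y_ (out of 4)
Genotype classes (out of 4 × 4 = 16): W_Y_ = 3×4 = 12; wwY_ = 1×4 = 4
Apply the phenotype rules: W_Y_ (12) → white; wwY_ (4) → yellow
Phenotype counts (out of 16): 12 white, 4 yellow
white: 12 out of 16 → fraction 3/4
Expected count = 3/4 × 1136 = 852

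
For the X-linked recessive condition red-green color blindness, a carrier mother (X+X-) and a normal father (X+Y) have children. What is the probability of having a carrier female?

Cross: X+X- × X+Y
Offspring: 1 X+X+, 1 X+Y, 1 X+X-, 1 X-Y
Probability of a carrier female: 1/4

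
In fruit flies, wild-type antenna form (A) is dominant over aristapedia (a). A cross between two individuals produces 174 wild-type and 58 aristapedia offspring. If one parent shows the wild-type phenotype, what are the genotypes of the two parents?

Observed offspring: 174 wild-type, 58 aristapedia
The observed ratio simplifies to 3:1. Aristapedia (aa) offspring appear, so each parent must contribute one a allele. The parent stated to show wild-type carries A, so it is Aa. The other parent is then either Aa or aa: Aa × aa would give a 1:1 split, whereas Aa × Aa gives 3:1 — matching the data. So both parents are heterozygous (Aa × Aa).
Parent genotypes: Aa × Aa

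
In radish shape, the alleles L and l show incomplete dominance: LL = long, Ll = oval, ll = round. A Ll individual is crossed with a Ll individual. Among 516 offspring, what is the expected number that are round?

Punnett square for Ll × Ll:
Offspring genotypes: 1 LL, 2 Ll, 1 ll
Phenotype counts: 1 long, 2 oval, 1 round
round: 1 out of 4 → fraction 1/4
Expected count = 1/4 × 516 = 129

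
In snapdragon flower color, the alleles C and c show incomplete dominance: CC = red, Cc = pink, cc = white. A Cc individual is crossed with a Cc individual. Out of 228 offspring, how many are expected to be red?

Punnett square for Cc × Cc:
Offspring genotypes: 1 CC, 2 Cc, 1 cc
Phenotype counts: 1 red, 2 pink, 1 white
red: 1 out of 4 → fraction 1/4
Expected count = 1/4 × 228 = 57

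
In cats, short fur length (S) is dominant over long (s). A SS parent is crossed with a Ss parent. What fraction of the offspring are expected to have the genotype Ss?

Punnett square for SS × Ss:
Offspring genotypes: 2 SS, 2 Ss
Total offspring: 4
Count with target: 2
Probability: 2/4 = 1/2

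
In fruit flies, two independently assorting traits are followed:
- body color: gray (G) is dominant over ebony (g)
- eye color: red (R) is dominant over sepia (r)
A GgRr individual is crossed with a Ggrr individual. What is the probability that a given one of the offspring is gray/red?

Dihybrid cross GgRr × Ggrr — consider each gene separately:
body color: Gg × Gg → 1 GG, 2 Gg, 1 gg → 3 G_ : 1 gg (out of 4)
eye color: Rr × rr → 2 Rr, 2 rr → 2 R_ : 2 rr (out of 4)
Combine (counts out of 4 × 4 = 16): gray/red (G_R_) = 3×2 = 6; gray/sepia (G_rr) = 3×2 = 6; ebony/red (ggR_) = 1×2 = 2; ebony/sepia (ggrr) = 1×2 = 2
Phenotype counts (out of 16): 6 gray/red, 6 gray/sepia, 2 ebony/red, 2 ebony/sepia
gray/red: 6 out of 16
Probability: 6/16 = 3/8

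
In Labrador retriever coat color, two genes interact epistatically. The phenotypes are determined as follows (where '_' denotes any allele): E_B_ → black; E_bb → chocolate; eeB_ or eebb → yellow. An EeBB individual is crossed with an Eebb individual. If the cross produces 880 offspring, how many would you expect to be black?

Cross: EeBB × Eebb — consider each gene separately:
E gene: Ee × Ee → 1 EE, 2 Ee, 1 ee → 3 E_ : 1 ee (out of 4)
B gene: BB × bb → 4 Bb → 4 B_ (out of 4)
Genotype classes (out of 4 × 4 = 16): E_B_ = 3×4 = 12; eeB_ = 1×4 = 4
Apply the phenotype rules: E_B_ (12) → black; eeB_ (4) → yellow
Phenotype counts (out of 16): 12 black, 4 yellow
black: 12 out of 16 → fraction 3/4
Expected count = 3/4 × 880 = 660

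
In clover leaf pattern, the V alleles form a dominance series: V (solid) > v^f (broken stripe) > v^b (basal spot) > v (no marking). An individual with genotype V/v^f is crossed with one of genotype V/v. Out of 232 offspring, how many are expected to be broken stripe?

Cross: V/v^f × V/v
Allele dominance: V > v^f > v^b > v
Offspring genotypes: 1 V/V, 1 V/v, 1 V/v^f, 1 v^f/v
Phenotype counts: 3 solid, 1 broken stripe
broken stripe: 1 out of 4 → fraction 1/4
Expected count = 1/4 × 232 = 58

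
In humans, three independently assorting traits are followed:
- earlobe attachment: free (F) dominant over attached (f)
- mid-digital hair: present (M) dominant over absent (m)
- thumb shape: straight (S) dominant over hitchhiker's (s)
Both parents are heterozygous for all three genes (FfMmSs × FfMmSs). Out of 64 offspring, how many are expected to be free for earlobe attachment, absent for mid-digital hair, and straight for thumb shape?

Trihybrid cross: FfMmSs × FfMmSs
Each trait segregates independently with a 3:1 phenotypic ratio, so each gene contributes 3/4 (dominant) or 1/4 (recessive).
Target: free (earlobe attachment), absent (mid-digital hair), straight (thumb shape)
Probability = product of independent per-trait probabilities
= 3/4 × 1/4 × 3/4 = 9/64
Expected count = 9/64 × 64 = 9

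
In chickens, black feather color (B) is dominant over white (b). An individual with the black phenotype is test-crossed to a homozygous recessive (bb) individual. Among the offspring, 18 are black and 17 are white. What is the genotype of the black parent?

Test cross: ? × bb
Offspring: 18 black, 17 white — approximately 1:1.
A 1:1 ratio in a test cross indicates the unknown parent is heterozygous (Bb).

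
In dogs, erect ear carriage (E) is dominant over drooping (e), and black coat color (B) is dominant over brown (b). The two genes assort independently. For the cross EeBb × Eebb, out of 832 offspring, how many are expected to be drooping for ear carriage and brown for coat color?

Dihybrid cross EeBb × Eebb — consider each gene separately:
ear carriage: Ee × Ee → 1 EE, 2 Ee, 1 ee → 3 E_ : 1 ee (out of 4)
coat color: Bb × bb → 2 Bb, 2 bb → 2 B_ : 2 bb (out of 4)
Looking for: drooping (ee) and brown (bb)
P(drooping) = 1/4, P(brown) = 2/4
P(both) = 1/4 × 2/4 = 2/16 = 1/8
Expected count = 1/8 × 832 = 104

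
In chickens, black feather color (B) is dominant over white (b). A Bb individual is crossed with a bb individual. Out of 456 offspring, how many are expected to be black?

Punnett square for Bb × bb:
Offspring genotypes: 2 Bb, 2 bb
black: 2, white: 2
black: 2 out of 4 → fraction 1/2
Expected count = 1/2 × 456 = 228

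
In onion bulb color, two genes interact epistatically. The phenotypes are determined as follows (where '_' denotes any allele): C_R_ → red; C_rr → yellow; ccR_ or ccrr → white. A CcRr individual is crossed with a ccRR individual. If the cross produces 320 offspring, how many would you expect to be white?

Cross: CcRr × ccRR — consider each gene separately:
C gene: Cc × cc → 2 Cc, 2 cc → 2 C_ : 2 cc (out of 4)
R gene: Rr × RR → 2 RR, 2 Rr → 4 R_ (out of 4)
Genotype classes (out of 4 × 4 = 16): C_R_ = 2×4 = 8; ccR_ = 2×4 = 8
Apply the phenotype rules: C_R_ (8) → red; ccR_ (8) → white
Phenotype counts (out of 16): 8 red, 8 white
white: 8 out of 16 → fraction 1/2
Expected count = 1/2 × 320 = 160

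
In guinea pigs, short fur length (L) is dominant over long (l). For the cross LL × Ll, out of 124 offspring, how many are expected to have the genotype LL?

Punnett square for LL × Ll:
Offspring genotypes: 2 LL, 2 Ll
Total offspring: 4
Count with target: 2
Probability: 2/4 = 1/2
Expected count = 1/2 × 124 = 62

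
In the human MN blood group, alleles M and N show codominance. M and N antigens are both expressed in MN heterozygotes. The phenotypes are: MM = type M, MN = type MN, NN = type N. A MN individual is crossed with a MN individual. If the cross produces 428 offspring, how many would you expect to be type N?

Punnett square for MN × MN:
Offspring genotypes: 1 MM, 2 MN, 1 NN
Phenotype counts: 1 type M, 2 type MN, 1 type N
type N: 1 out of 4 → fraction 1/4
Expected count = 1/4 × 428 = 107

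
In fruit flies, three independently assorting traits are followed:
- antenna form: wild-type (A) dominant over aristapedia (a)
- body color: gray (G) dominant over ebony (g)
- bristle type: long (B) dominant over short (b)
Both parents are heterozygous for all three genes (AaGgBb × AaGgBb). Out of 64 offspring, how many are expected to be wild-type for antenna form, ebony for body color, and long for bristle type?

Trihybrid cross: AaGgBb × AaGgBb
Each trait segregates independently with a 3:1 phenotypic ratio, so each gene contributes 3/4 (dominant) or 1/4 (recessive).
Target: wild-type (antenna form), ebony (body color), long (bristle type)
Probability = product of independent per-trait probabilities
= 3/4 × 1/4 × 3/4 = 9/64
Expected count = 9/64 × 64 = 9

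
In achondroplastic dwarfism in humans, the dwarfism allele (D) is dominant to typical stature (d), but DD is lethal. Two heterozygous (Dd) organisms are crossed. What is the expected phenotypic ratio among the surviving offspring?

Cross: Dd × Dd
Punnett square offspring (before lethality): 1 DD, 2 Dd, 1 dd
The DD genotype is lethal (embryos die); surviving offspring: 2 Dd, 1 dd
Ratio: 2 achondroplastic dwarf : 1 typical stature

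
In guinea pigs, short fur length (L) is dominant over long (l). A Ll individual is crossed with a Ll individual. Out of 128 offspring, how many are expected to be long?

Punnett square for Ll × Ll:
Offspring genotypes: 1 LL, 2 Ll, 1 ll
short: 3, long: 1
long: 1 out of 4 → fraction 1/4
Expected count = 1/4 × 128 = 32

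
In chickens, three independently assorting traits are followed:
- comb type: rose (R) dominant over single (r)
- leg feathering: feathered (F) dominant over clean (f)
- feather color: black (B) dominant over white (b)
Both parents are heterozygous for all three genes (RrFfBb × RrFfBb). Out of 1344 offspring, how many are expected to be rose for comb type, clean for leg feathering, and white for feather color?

Trihybrid cross: RrFfBb × RrFfBb
Each trait segregates independently with a 3:1 phenotypic ratio, so each gene contributes 3/4 (dominant) or 1/4 (recessive).
Target: rose (comb type), clean (leg feathering), white (feather color)
Probability = product of independent per-trait probabilities
= 3/4 × 1/4 × 1/4 = 3/64
Expected count = 3/64 × 1344 = 63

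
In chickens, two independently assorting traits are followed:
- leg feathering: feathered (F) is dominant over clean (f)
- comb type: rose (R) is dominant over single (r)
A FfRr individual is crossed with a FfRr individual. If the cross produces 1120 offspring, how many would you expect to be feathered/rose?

Dihybrid cross FfRr × FfRr — consider each gene separately:
leg feathering: Ff × Ff → 1 FF, 2 Ff, 1 ff → 3 F_ : 1 ff (out of 4)
comb type: Rr × Rr → 1 RR, 2 Rr, 1 rr → 3 R_ : 1 rr (out of 4)
Combine (counts out of 4 × 4 = 16): feathered/rose (F_R_) = 3×3 = 9; feathered/single (F_rr) = 3×1 = 3; clean/rose (ffR_) = 1×3 = 3; clean/single (ffrr) = 1×1 = 1
Phenotype counts (out of 16): 9 feathered/rose, 3 feathered/single, 3 clean/rose, 1 clean/single
feathered/rose: 9 out of 16 → fraction 9/16
Expected count = 9/16 × 1120 = 630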